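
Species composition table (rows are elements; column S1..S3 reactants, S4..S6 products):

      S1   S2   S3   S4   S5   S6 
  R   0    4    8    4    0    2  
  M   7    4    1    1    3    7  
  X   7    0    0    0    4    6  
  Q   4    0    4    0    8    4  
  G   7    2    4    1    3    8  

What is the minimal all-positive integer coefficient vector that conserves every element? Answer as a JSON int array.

R: 4·0+1·4+2·8 = 20 | 3·4+1·0+4·2 = 20
M: 4·7+1·4+2·1 = 34 | 3·1+1·3+4·7 = 34
X: 4·7+1·0+2·0 = 28 | 3·0+1·4+4·6 = 28
Q: 4·4+1·0+2·4 = 24 | 3·0+1·8+4·4 = 24
G: 4·7+1·2+2·4 = 38 | 3·1+1·3+4·8 = 38
gcd(4,1,2,3,1,4) = 1

Coefficients: [4, 1, 2, 3, 1, 4]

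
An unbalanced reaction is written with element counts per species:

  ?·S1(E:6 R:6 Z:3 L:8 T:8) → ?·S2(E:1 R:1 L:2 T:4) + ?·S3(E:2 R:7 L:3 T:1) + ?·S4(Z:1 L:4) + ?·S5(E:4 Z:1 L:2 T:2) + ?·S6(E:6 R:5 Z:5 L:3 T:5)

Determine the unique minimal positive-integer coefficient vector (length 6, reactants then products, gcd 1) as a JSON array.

E: 5·6 = 30 | 6·1+2·2+3·0+2·4+2·6 = 30
R: 5·6 = 30 | 6·1+2·7+3·0+2·0+2·5 = 30
Z: 5·3 = 15 | 6·0+2·0+3·1+2·1+2·5 = 15
L: 5·8 = 40 | 6·2+2·3+3·4+2·2+2·3 = 40
T: 5·8 = 40 | 6·4+2·1+3·0+2·2+2·5 = 40
gcd(5,6,2,3,2,2) = 1

Coefficients: [5, 6, 2, 3, 2, 2]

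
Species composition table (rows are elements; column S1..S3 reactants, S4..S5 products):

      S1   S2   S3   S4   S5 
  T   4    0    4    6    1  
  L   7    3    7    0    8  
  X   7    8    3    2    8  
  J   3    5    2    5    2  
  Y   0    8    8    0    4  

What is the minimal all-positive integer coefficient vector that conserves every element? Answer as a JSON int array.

Coefficients: [5, 2, 1, 3, 6]

T: 5·4+2·0+1·4 = 24 | 3·6+6·1 = 24
L: 5·7+2·3+1·7 = 48 | 3·0+6·8 = 48
X: 5·7+2·8+1·3 = 54 | 3·2+6·8 = 54
J: 5·3+2·5+1·2 = 27 | 3·5+6·2 = 27
Y: 5·0+2·8+1·8 = 24 | 3·0+6·4 = 24
gcd(5,2,1,3,6) = 1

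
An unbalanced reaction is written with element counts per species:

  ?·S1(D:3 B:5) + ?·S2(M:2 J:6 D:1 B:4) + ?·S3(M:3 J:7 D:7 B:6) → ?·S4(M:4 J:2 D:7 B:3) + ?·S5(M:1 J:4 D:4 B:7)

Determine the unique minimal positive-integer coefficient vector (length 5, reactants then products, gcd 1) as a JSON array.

M: 5·0+2·2+2·3 = 10 | 1·4+6·1 = 10
J: 5·0+2·6+2·7 = 26 | 1·2+6·4 = 26
D: 5·3+2·1+2·7 = 31 | 1·7+6·4 = 31
B: 5·5+2·4+2·6 = 45 | 1·3+6·7 = 45
gcd(5,2,2,1,6) = 1

Coefficients: [5, 2, 2, 1, 6]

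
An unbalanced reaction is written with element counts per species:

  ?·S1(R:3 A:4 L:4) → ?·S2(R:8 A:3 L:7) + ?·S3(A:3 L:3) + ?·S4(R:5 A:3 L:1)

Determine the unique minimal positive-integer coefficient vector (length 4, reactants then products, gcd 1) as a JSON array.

Coefficients: [6, 1, 5, 2]

R: 6·3 = 18 | 1·8+5·0+2·5 = 18
A: 6·4 = 24 | 1·3+5·3+2·3 = 24
L: 6·4 = 24 | 1·7+5·3+2·1 = 24
gcd(6,1,5,2) = 1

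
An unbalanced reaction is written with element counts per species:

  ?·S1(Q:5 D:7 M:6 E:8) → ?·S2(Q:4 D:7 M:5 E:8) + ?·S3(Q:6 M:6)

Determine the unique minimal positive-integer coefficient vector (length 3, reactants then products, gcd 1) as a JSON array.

Q: 6·5 = 30 | 6·4+1·6 = 30
D: 6·7 = 42 | 6·7+1·0 = 42
M: 6·6 = 36 | 6·5+1·6 = 36
E: 6·8 = 48 | 6·8+1·0 = 48
gcd(6,6,1) = 1

Coefficients: [6, 6, 1]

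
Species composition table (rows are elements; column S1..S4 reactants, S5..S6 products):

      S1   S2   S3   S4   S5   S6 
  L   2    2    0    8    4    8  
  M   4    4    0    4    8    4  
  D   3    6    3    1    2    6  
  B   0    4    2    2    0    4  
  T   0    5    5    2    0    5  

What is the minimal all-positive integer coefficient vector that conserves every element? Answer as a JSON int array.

L: 6·2+2·2+1·0+5·8 = 56 | 4·4+5·8 = 56
M: 6·4+2·4+1·0+5·4 = 52 | 4·8+5·4 = 52
D: 6·3+2·6+1·3+5·1 = 38 | 4·2+5·6 = 38
B: 6·0+2·4+1·2+5·2 = 20 | 4·0+5·4 = 20
T: 6·0+2·5+1·5+5·2 = 25 | 4·0+5·5 = 25
gcd(6,2,1,5,4,5) = 1

Coefficients: [6, 2, 1, 5, 4, 5]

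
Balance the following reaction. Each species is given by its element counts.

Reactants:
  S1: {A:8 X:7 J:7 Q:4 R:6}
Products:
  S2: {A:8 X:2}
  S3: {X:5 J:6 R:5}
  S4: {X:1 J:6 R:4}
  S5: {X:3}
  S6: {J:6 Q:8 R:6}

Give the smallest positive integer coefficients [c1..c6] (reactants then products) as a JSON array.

A: 6·8 = 48 | 6·8+2·0+2·0+6·0+3·0 = 48
X: 6·7 = 42 | 6·2+2·5+2·1+6·3+3·0 = 42
J: 6·7 = 42 | 6·0+2·6+2·6+6·0+3·6 = 42
Q: 6·4 = 24 | 6·0+2·0+2·0+6·0+3·8 = 24
R: 6·6 = 36 | 6·0+2·5+2·4+6·0+3·6 = 36
gcd(6,6,2,2,6,3) = 1

Coefficients: [6, 6, 2, 2, 6, 3]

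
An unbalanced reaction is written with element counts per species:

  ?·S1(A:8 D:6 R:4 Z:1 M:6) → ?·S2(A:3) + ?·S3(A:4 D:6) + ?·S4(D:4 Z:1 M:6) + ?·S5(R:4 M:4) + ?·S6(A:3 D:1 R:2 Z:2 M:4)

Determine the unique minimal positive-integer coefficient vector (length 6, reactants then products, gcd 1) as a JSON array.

A: 5·8 = 40 | 6·3+4·4+1·0+4·0+2·3 = 40
D: 5·6 = 30 | 6·0+4·6+1·4+4·0+2·1 = 30
R: 5·4 = 20 | 6·0+4·0+1·0+4·4+2·2 = 20
Z: 5·1 = 5 | 6·0+4·0+1·1+4·0+2·2 = 5
M: 5·6 = 30 | 6·0+4·0+1·6+4·4+2·4 = 30
gcd(5,6,4,1,4,2) = 1

Coefficients: [5, 6, 4, 1, 4, 2]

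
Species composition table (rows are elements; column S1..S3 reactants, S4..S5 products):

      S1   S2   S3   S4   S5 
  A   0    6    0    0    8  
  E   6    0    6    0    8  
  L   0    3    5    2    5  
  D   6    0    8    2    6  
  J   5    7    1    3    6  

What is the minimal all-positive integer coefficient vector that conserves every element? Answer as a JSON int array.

A: 1·0+4·6+3·0 = 24 | 6·0+3·8 = 24
E: 1·6+4·0+3·6 = 24 | 6·0+3·8 = 24
L: 1·0+4·3+3·5 = 27 | 6·2+3·5 = 27
D: 1·6+4·0+3·8 = 30 | 6·2+3·6 = 30
J: 1·5+4·7+3·1 = 36 | 6·3+3·6 = 36
gcd(1,4,3,6,3) = 1

Coefficients: [1, 4, 3, 6, 3]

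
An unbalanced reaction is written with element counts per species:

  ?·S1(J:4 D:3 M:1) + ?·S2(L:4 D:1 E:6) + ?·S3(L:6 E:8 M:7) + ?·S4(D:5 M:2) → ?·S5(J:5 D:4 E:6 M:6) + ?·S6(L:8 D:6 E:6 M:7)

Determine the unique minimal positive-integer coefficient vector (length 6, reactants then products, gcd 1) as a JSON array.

Coefficients: [5, 1, 6, 6, 4, 5]

J: 5·4+1·0+6·0+6·0 = 20 | 4·5+5·0 = 20
L: 5·0+1·4+6·6+6·0 = 40 | 4·0+5·8 = 40
D: 5·3+1·1+6·0+6·5 = 46 | 4·4+5·6 = 46
E: 5·0+1·6+6·8+6·0 = 54 | 4·6+5·6 = 54
M: 5·1+1·0+6·7+6·2 = 59 | 4·6+5·7 = 59
gcd(5,1,6,6,4,5) = 1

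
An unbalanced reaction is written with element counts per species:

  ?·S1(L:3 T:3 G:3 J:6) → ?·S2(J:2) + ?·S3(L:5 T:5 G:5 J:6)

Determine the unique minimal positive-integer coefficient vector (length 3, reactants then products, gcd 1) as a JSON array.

L: 5·3 = 15 | 6·0+3·5 = 15
T: 5·3 = 15 | 6·0+3·5 = 15
G: 5·3 = 15 | 6·0+3·5 = 15
J: 5·6 = 30 | 6·2+3·6 = 30
gcd(5,6,3) = 1

Coefficients: [5, 6, 3]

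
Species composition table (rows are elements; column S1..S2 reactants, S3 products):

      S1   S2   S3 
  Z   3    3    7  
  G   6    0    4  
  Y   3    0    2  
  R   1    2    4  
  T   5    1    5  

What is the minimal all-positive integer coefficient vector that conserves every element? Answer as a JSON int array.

Coefficients: [2, 5, 3]

Z: 2·3+5·3 = 21 | 3·7 = 21
G: 2·6+5·0 = 12 | 3·4 = 12
Y: 2·3+5·0 = 6 | 3·2 = 6
R: 2·1+5·2 = 12 | 3·4 = 12
T: 2·5+5·1 = 15 | 3·5 = 15
gcd(2,5,3) = 1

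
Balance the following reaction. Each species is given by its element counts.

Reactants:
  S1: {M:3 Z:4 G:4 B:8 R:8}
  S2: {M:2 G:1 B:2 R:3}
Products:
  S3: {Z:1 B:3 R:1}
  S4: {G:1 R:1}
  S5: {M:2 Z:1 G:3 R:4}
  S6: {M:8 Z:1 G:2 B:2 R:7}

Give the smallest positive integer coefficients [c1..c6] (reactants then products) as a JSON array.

M: 2·3+2·2 = 10 | 6·0+5·0+1·2+1·8 = 10
Z: 2·4+2·0 = 8 | 6·1+5·0+1·1+1·1 = 8
G: 2·4+2·1 = 10 | 6·0+5·1+1·3+1·2 = 10
B: 2·8+2·2 = 20 | 6·3+5·0+1·0+1·2 = 20
R: 2·8+2·3 = 22 | 6·1+5·1+1·4+1·7 = 22
gcd(2,2,6,5,1,1) = 1

Coefficients: [2, 2, 6, 5, 1, 1]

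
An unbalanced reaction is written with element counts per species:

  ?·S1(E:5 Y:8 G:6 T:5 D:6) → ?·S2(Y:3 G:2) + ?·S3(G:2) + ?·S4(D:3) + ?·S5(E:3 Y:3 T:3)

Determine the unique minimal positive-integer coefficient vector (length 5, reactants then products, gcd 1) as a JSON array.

Coefficients: [3, 3, 6, 6, 5]

E: 3·5 = 15 | 3·0+6·0+6·0+5·3 = 15
Y: 3·8 = 24 | 3·3+6·0+6·0+5·3 = 24
G: 3·6 = 18 | 3·2+6·2+6·0+5·0 = 18
T: 3·5 = 15 | 3·0+6·0+6·0+5·3 = 15
D: 3·6 = 18 | 3·0+6·0+6·3+5·0 = 18
gcd(3,3,6,6,5) = 1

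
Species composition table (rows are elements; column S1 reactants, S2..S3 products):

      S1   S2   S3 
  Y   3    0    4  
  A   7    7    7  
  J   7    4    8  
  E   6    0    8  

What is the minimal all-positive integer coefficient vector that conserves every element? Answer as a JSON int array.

Y: 4·3 = 12 | 1·0+3·4 = 12
A: 4·7 = 28 | 1·7+3·7 = 28
J: 4·7 = 28 | 1·4+3·8 = 28
E: 4·6 = 24 | 1·0+3·8 = 24
gcd(4,1,3) = 1

Coefficients: [4, 1, 3]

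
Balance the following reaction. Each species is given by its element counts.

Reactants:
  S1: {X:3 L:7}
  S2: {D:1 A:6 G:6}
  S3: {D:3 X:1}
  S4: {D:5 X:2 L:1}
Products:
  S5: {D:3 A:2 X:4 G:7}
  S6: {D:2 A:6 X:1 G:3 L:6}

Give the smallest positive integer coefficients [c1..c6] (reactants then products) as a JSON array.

D: 4·0+6·1+1·3+2·5 = 19 | 3·3+5·2 = 19
A: 4·0+6·6+1·0+2·0 = 36 | 3·2+5·6 = 36
X: 4·3+6·0+1·1+2·2 = 17 | 3·4+5·1 = 17
G: 4·0+6·6+1·0+2·0 = 36 | 3·7+5·3 = 36
L: 4·7+6·0+1·0+2·1 = 30 | 3·0+5·6 = 30
gcd(4,6,1,2,3,5) = 1

Coefficients: [4, 6, 1, 2, 3, 5]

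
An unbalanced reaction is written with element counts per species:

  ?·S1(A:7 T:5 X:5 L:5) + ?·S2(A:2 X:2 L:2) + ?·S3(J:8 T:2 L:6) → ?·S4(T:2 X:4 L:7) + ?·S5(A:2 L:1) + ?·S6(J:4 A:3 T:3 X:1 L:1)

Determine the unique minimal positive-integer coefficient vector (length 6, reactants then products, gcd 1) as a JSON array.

J: 4·0+1·0+3·8 = 24 | 4·0+6·0+6·4 = 24
A: 4·7+1·2+3·0 = 30 | 4·0+6·2+6·3 = 30
T: 4·5+1·0+3·2 = 26 | 4·2+6·0+6·3 = 26
X: 4·5+1·2+3·0 = 22 | 4·4+6·0+6·1 = 22
L: 4·5+1·2+3·6 = 40 | 4·7+6·1+6·1 = 40
gcd(4,1,3,4,6,6) = 1

Coefficients: [4, 1, 3, 4, 6, 6]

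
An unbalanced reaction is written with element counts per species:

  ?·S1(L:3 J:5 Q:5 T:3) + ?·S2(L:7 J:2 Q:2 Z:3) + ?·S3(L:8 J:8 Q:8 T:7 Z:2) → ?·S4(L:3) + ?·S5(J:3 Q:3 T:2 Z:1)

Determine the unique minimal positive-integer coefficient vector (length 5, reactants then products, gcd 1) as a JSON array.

L: 1·3+1·7+1·8 = 18 | 6·3+5·0 = 18
J: 1·5+1·2+1·8 = 15 | 6·0+5·3 = 15
Q: 1·5+1·2+1·8 = 15 | 6·0+5·3 = 15
T: 1·3+1·0+1·7 = 10 | 6·0+5·2 = 10
Z: 1·0+1·3+1·2 = 5 | 6·0+5·1 = 5
gcd(1,1,1,6,5) = 1

Coefficients: [1, 1, 1, 6, 5]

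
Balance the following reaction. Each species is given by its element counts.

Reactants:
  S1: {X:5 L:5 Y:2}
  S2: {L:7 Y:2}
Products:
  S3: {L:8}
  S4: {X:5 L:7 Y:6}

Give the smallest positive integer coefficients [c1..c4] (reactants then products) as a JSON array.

Coefficients: [2, 4, 3, 2]

X: 2·5+4·0 = 10 | 3·0+2·5 = 10
L: 2·5+4·7 = 38 | 3·8+2·7 = 38
Y: 2·2+4·2 = 12 | 3·0+2·6 = 12
gcd(2,4,3,2) = 1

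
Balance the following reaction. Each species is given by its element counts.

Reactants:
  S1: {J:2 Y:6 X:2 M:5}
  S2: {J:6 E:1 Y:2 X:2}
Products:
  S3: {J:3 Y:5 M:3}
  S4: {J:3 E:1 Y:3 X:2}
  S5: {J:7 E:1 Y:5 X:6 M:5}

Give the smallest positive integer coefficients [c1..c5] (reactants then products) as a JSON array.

J: 6·2+5·6 = 42 | 5·3+2·3+3·7 = 42
E: 6·0+5·1 = 5 | 5·0+2·1+3·1 = 5
Y: 6·6+5·2 = 46 | 5·5+2·3+3·5 = 46
X: 6·2+5·2 = 22 | 5·0+2·2+3·6 = 22
M: 6·5+5·0 = 30 | 5·3+2·0+3·5 = 30
gcd(6,5,5,2,3) = 1

Coefficients: [6, 5, 5, 2, 3]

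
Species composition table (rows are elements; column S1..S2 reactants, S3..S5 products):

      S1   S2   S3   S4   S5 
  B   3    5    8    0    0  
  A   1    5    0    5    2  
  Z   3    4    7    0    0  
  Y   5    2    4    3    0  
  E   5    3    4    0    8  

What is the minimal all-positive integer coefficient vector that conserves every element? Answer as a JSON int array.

B: 2·3+2·5 = 16 | 2·8+2·0+1·0 = 16
A: 2·1+2·5 = 12 | 2·0+2·5+1·2 = 12
Z: 2·3+2·4 = 14 | 2·7+2·0+1·0 = 14
Y: 2·5+2·2 = 14 | 2·4+2·3+1·0 = 14
E: 2·5+2·3 = 16 | 2·4+2·0+1·8 = 16
gcd(2,2,2,2,1) = 1

Coefficients: [2, 2, 2, 2, 1]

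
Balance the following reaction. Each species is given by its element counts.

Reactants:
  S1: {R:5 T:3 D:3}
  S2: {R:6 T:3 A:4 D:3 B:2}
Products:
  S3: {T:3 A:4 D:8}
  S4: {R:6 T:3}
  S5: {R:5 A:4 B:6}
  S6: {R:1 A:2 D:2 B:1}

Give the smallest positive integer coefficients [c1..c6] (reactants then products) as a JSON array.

Coefficients: [3, 5, 2, 6, 1, 4]

R: 3·5+5·6 = 45 | 2·0+6·6+1·5+4·1 = 45
T: 3·3+5·3 = 24 | 2·3+6·3+1·0+4·0 = 24
A: 3·0+5·4 = 20 | 2·4+6·0+1·4+4·2 = 20
D: 3·3+5·3 = 24 | 2·8+6·0+1·0+4·2 = 24
B: 3·0+5·2 = 10 | 2·0+6·0+1·6+4·1 = 10
gcd(3,5,2,6,1,4) = 1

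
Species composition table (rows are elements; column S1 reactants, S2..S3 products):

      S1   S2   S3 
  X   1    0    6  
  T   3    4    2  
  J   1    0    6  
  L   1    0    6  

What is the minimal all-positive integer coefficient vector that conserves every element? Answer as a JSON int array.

Coefficients: [6, 4, 1]

X: 6·1 = 6 | 4·0+1·6 = 6
T: 6·3 = 18 | 4·4+1·2 = 18
J: 6·1 = 6 | 4·0+1·6 = 6
L: 6·1 = 6 | 4·0+1·6 = 6
gcd(6,4,1) = 1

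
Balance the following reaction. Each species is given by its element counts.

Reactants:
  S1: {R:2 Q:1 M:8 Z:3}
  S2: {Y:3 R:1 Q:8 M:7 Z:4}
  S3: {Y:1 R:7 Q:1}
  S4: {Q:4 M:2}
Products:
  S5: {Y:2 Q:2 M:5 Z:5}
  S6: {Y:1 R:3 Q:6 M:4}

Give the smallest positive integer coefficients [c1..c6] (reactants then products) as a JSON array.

Y: 1·0+3·3+1·1+1·0 = 10 | 3·2+4·1 = 10
R: 1·2+3·1+1·7+1·0 = 12 | 3·0+4·3 = 12
Q: 1·1+3·8+1·1+1·4 = 30 | 3·2+4·6 = 30
M: 1·8+3·7+1·0+1·2 = 31 | 3·5+4·4 = 31
Z: 1·3+3·4+1·0+1·0 = 15 | 3·5+4·0 = 15
gcd(1,3,1,1,3,4) = 1

Coefficients: [1, 3, 1, 1, 3, 4]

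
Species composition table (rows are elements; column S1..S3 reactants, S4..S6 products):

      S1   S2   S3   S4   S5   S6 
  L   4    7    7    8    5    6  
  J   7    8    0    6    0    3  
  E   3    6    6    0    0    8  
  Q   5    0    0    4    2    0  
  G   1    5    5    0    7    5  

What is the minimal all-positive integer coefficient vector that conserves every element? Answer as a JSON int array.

Coefficients: [2, 2, 5, 2, 1, 6]

L: 2·4+2·7+5·7 = 57 | 2·8+1·5+6·6 = 57
J: 2·7+2·8+5·0 = 30 | 2·6+1·0+6·3 = 30
E: 2·3+2·6+5·6 = 48 | 2·0+1·0+6·8 = 48
Q: 2·5+2·0+5·0 = 10 | 2·4+1·2+6·0 = 10
G: 2·1+2·5+5·5 = 37 | 2·0+1·7+6·5 = 37
gcd(2,2,5,2,1,6) = 1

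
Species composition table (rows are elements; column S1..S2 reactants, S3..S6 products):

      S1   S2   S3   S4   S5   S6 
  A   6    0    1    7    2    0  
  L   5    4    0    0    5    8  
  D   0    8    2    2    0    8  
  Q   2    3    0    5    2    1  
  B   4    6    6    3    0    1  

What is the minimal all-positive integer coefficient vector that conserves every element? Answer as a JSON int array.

Coefficients: [5, 4, 6, 2, 5, 2]

A: 5·6+4·0 = 30 | 6·1+2·7+5·2+2·0 = 30
L: 5·5+4·4 = 41 | 6·0+2·0+5·5+2·8 = 41
D: 5·0+4·8 = 32 | 6·2+2·2+5·0+2·8 = 32
Q: 5·2+4·3 = 22 | 6·0+2·5+5·2+2·1 = 22
B: 5·4+4·6 = 44 | 6·6+2·3+5·0+2·1 = 44
gcd(5,4,6,2,5,2) = 1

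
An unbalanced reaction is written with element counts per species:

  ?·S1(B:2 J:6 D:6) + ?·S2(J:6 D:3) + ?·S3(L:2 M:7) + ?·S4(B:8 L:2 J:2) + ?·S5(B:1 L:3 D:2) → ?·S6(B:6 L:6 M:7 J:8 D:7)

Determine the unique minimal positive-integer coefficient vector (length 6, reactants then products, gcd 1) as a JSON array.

Coefficients: [3, 4, 6, 3, 6, 6]

B: 3·2+4·0+6·0+3·8+6·1 = 36 | 6·6 = 36
L: 3·0+4·0+6·2+3·2+6·3 = 36 | 6·6 = 36
M: 3·0+4·0+6·7+3·0+6·0 = 42 | 6·7 = 42
J: 3·6+4·6+6·0+3·2+6·0 = 48 | 6·8 = 48
D: 3·6+4·3+6·0+3·0+6·2 = 42 | 6·7 = 42
gcd(3,4,6,3,6,6) = 1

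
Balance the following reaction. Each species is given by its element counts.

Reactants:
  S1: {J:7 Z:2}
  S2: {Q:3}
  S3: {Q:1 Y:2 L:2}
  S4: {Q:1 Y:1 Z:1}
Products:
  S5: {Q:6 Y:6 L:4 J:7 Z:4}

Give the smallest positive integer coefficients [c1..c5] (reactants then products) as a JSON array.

Coefficients: [3, 2, 6, 6, 3]

Q: 3·0+2·3+6·1+6·1 = 18 | 3·6 = 18
Y: 3·0+2·0+6·2+6·1 = 18 | 3·6 = 18
L: 3·0+2·0+6·2+6·0 = 12 | 3·4 = 12
J: 3·7+2·0+6·0+6·0 = 21 | 3·7 = 21
Z: 3·2+2·0+6·0+6·1 = 12 | 3·4 = 12
gcd(3,2,6,6,3) = 1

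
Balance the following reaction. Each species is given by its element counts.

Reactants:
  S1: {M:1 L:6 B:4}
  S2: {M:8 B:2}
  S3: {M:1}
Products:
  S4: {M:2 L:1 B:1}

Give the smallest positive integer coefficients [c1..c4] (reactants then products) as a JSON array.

M: 1·1+1·8+3·1 = 12 | 6·2 = 12
L: 1·6+1·0+3·0 = 6 | 6·1 = 6
B: 1·4+1·2+3·0 = 6 | 6·1 = 6
gcd(1,1,3,6) = 1

Coefficients: [1, 1, 3, 6]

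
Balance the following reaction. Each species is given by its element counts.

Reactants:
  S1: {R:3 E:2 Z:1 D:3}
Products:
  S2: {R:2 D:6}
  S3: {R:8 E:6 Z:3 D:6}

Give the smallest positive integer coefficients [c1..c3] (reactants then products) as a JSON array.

Coefficients: [6, 1, 2]

R: 6·3 = 18 | 1·2+2·8 = 18
E: 6·2 = 12 | 1·0+2·6 = 12
Z: 6·1 = 6 | 1·0+2·3 = 6
D: 6·3 = 18 | 1·6+2·6 = 18
gcd(6,1,2) = 1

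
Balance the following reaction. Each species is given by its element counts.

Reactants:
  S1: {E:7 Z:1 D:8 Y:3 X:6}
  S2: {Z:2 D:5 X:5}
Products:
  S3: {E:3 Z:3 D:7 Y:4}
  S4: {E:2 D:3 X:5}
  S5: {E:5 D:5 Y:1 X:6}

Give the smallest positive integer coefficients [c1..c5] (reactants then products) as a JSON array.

Coefficients: [4, 1, 2, 1, 4]

E: 4·7+1·0 = 28 | 2·3+1·2+4·5 = 28
Z: 4·1+1·2 = 6 | 2·3+1·0+4·0 = 6
D: 4·8+1·5 = 37 | 2·7+1·3+4·5 = 37
Y: 4·3+1·0 = 12 | 2·4+1·0+4·1 = 12
X: 4·6+1·5 = 29 | 2·0+1·5+4·6 = 29
gcd(4,1,2,1,4) = 1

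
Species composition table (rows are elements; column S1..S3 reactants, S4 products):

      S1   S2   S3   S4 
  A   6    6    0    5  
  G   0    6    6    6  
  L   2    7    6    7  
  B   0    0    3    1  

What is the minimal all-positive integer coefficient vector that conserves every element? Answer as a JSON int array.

Coefficients: [1, 4, 2, 6]

A: 1·6+4·6+2·0 = 30 | 6·5 = 30
G: 1·0+4·6+2·6 = 36 | 6·6 = 36
L: 1·2+4·7+2·6 = 42 | 6·7 = 42
B: 1·0+4·0+2·3 = 6 | 6·1 = 6
gcd(1,4,2,6) = 1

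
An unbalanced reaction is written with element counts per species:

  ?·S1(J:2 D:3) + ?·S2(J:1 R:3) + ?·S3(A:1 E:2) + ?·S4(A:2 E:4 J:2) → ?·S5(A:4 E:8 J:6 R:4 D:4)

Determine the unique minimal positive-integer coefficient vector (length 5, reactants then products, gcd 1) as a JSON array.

A: 4·0+4·0+6·1+3·2 = 12 | 3·4 = 12
E: 4·0+4·0+6·2+3·4 = 24 | 3·8 = 24
J: 4·2+4·1+6·0+3·2 = 18 | 3·6 = 18
R: 4·0+4·3+6·0+3·0 = 12 | 3·4 = 12
D: 4·3+4·0+6·0+3·0 = 12 | 3·4 = 12
gcd(4,4,6,3,3) = 1

Coefficients: [4, 4, 6, 3, 3]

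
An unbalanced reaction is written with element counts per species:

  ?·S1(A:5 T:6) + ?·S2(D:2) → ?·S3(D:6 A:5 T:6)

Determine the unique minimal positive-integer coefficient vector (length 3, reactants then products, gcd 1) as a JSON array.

D: 1·0+3·2 = 6 | 1·6 = 6
A: 1·5+3·0 = 5 | 1·5 = 5
T: 1·6+3·0 = 6 | 1·6 = 6
gcd(1,3,1) = 1

Coefficients: [1, 3, 1]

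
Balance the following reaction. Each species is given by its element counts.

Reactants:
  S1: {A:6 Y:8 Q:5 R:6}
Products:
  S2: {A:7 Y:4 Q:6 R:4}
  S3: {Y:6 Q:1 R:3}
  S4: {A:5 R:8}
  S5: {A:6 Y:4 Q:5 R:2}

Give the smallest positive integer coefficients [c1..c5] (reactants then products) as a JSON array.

A: 5·6 = 30 | 1·7+4·0+1·5+3·6 = 30
Y: 5·8 = 40 | 1·4+4·6+1·0+3·4 = 40
Q: 5·5 = 25 | 1·6+4·1+1·0+3·5 = 25
R: 5·6 = 30 | 1·4+4·3+1·8+3·2 = 30
gcd(5,1,4,1,3) = 1

Coefficients: [5, 1, 4, 1, 3]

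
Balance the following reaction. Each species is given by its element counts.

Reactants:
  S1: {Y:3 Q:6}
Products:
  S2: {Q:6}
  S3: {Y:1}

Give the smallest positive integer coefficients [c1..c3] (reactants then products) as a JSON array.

Coefficients: [1, 1, 3]

Y: 1·3 = 3 | 1·0+3·1 = 3
Q: 1·6 = 6 | 1·6+3·0 = 6
gcd(1,1,3) = 1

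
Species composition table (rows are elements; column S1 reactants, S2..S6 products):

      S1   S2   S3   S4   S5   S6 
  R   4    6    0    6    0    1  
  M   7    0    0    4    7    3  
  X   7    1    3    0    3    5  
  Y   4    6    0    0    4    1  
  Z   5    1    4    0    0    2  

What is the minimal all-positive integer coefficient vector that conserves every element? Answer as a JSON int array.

R: 5·4 = 20 | 1·6+5·0+2·6+3·0+2·1 = 20
M: 5·7 = 35 | 1·0+5·0+2·4+3·7+2·3 = 35
X: 5·7 = 35 | 1·1+5·3+2·0+3·3+2·5 = 35
Y: 5·4 = 20 | 1·6+5·0+2·0+3·4+2·1 = 20
Z: 5·5 = 25 | 1·1+5·4+2·0+3·0+2·2 = 25
gcd(5,1,5,2,3,2) = 1

Coefficients: [5, 1, 5, 2, 3, 2]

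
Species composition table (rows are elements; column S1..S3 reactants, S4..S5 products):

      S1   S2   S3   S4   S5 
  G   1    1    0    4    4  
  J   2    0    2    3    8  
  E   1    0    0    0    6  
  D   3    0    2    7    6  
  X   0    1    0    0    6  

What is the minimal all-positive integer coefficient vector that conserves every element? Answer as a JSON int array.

Coefficients: [6, 6, 1, 2, 1]

G: 6·1+6·1+1·0 = 12 | 2·4+1·4 = 12
J: 6·2+6·0+1·2 = 14 | 2·3+1·8 = 14
E: 6·1+6·0+1·0 = 6 | 2·0+1·6 = 6
D: 6·3+6·0+1·2 = 20 | 2·7+1·6 = 20
X: 6·0+6·1+1·0 = 6 | 2·0+1·6 = 6
gcd(6,6,1,2,1) = 1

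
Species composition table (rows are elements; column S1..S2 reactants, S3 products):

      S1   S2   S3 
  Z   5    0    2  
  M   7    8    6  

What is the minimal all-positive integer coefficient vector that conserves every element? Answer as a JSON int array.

Coefficients: [2, 2, 5]

Z: 2·5+2·0 = 10 | 5·2 = 10
M: 2·7+2·8 = 30 | 5·6 = 30
gcd(2,2,5) = 1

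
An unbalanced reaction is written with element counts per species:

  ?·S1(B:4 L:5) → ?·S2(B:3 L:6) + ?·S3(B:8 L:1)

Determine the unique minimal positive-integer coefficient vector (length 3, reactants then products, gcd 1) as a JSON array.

B: 5·4 = 20 | 4·3+1·8 = 20
L: 5·5 = 25 | 4·6+1·1 = 25
gcd(5,4,1) = 1

Coefficients: [5, 4, 1]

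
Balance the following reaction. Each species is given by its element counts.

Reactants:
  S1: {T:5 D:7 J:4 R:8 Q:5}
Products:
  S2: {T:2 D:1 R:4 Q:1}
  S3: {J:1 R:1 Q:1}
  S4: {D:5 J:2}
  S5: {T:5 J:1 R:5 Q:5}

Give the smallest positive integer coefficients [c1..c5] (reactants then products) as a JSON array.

Coefficients: [5, 5, 5, 6, 3]

T: 5·5 = 25 | 5·2+5·0+6·0+3·5 = 25
D: 5·7 = 35 | 5·1+5·0+6·5+3·0 = 35
J: 5·4 = 20 | 5·0+5·1+6·2+3·1 = 20
R: 5·8 = 40 | 5·4+5·1+6·0+3·5 = 40
Q: 5·5 = 25 | 5·1+5·1+6·0+3·5 = 25
gcd(5,5,5,6,3) = 1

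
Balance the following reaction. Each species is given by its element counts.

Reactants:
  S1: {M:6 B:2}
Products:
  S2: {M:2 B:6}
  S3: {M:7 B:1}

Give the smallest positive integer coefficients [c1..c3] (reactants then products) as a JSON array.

Coefficients: [5, 1, 4]

M: 5·6 = 30 | 1·2+4·7 = 30
B: 5·2 = 10 | 1·6+4·1 = 10
gcd(5,1,4) = 1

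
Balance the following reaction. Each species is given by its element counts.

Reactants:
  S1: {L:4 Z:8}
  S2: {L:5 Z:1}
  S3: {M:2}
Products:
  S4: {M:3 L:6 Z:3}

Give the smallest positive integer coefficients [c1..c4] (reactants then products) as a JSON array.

Coefficients: [1, 4, 6, 4]

M: 1·0+4·0+6·2 = 12 | 4·3 = 12
L: 1·4+4·5+6·0 = 24 | 4·6 = 24
Z: 1·8+4·1+6·0 = 12 | 4·3 = 12
gcd(1,4,6,4) = 1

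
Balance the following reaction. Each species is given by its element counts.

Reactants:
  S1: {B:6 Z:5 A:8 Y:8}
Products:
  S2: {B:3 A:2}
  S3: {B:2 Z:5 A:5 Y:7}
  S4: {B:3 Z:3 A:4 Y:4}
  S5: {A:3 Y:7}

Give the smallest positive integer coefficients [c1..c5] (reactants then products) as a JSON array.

B: 6·6 = 36 | 5·3+3·2+5·3+1·0 = 36
Z: 6·5 = 30 | 5·0+3·5+5·3+1·0 = 30
A: 6·8 = 48 | 5·2+3·5+5·4+1·3 = 48
Y: 6·8 = 48 | 5·0+3·7+5·4+1·7 = 48
gcd(6,5,3,5,1) = 1

Coefficients: [6, 5, 3, 5, 1]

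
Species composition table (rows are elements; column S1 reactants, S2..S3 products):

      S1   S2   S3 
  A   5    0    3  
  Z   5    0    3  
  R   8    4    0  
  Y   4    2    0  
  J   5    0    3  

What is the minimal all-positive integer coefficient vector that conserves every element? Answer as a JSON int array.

Coefficients: [3, 6, 5]

A: 3·5 = 15 | 6·0+5·3 = 15
Z: 3·5 = 15 | 6·0+5·3 = 15
R: 3·8 = 24 | 6·4+5·0 = 24
Y: 3·4 = 12 | 6·2+5·0 = 12
J: 3·5 = 15 | 6·0+5·3 = 15
gcd(3,6,5) = 1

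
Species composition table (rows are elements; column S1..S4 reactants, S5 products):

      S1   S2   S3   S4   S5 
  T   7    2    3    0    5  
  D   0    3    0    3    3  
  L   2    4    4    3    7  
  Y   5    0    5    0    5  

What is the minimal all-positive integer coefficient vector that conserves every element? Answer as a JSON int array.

T: 1·7+2·2+3·3+2·0 = 20 | 4·5 = 20
D: 1·0+2·3+3·0+2·3 = 12 | 4·3 = 12
L: 1·2+2·4+3·4+2·3 = 28 | 4·7 = 28
Y: 1·5+2·0+3·5+2·0 = 20 | 4·5 = 20
gcd(1,2,3,2,4) = 1

Coefficients: [1, 2, 3, 2, 4]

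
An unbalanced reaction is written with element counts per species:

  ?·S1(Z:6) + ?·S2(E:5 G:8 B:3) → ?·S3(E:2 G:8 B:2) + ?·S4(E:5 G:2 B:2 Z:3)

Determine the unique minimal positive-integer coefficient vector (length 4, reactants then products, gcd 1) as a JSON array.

E: 2·0+6·5 = 30 | 5·2+4·5 = 30
G: 2·0+6·8 = 48 | 5·8+4·2 = 48
B: 2·0+6·3 = 18 | 5·2+4·2 = 18
Z: 2·6+6·0 = 12 | 5·0+4·3 = 12
gcd(2,6,5,4) = 1

Coefficients: [2, 6, 5, 4]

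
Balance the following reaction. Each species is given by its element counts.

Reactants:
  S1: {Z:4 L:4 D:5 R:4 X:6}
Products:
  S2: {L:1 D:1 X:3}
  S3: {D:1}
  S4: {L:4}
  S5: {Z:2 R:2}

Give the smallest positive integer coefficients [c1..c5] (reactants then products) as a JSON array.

Z: 2·4 = 8 | 4·0+6·0+1·0+4·2 = 8
L: 2·4 = 8 | 4·1+6·0+1·4+4·0 = 8
D: 2·5 = 10 | 4·1+6·1+1·0+4·0 = 10
R: 2·4 = 8 | 4·0+6·0+1·0+4·2 = 8
X: 2·6 = 12 | 4·3+6·0+1·0+4·0 = 12
gcd(2,4,6,1,4) = 1

Coefficients: [2, 4, 6, 1, 4]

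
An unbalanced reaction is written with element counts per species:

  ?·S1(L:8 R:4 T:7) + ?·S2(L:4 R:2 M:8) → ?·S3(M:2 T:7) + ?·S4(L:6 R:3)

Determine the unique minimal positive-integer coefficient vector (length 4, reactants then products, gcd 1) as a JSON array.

L: 4·8+1·4 = 36 | 4·0+6·6 = 36
R: 4·4+1·2 = 18 | 4·0+6·3 = 18
M: 4·0+1·8 = 8 | 4·2+6·0 = 8
T: 4·7+1·0 = 28 | 4·7+6·0 = 28
gcd(4,1,4,6) = 1

Coefficients: [4, 1, 4, 6]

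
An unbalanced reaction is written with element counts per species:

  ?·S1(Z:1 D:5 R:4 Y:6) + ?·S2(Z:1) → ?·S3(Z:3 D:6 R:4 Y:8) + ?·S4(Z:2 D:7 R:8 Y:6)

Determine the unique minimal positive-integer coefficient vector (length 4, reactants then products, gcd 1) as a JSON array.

Coefficients: [5, 6, 3, 1]

Z: 5·1+6·1 = 11 | 3·3+1·2 = 11
D: 5·5+6·0 = 25 | 3·6+1·7 = 25
R: 5·4+6·0 = 20 | 3·4+1·8 = 20
Y: 5·6+6·0 = 30 | 3·8+1·6 = 30
gcd(5,6,3,1) = 1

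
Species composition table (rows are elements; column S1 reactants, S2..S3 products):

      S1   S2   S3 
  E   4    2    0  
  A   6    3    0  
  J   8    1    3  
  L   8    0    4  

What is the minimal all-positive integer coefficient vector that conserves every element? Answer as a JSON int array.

Coefficients: [1, 2, 2]

E: 1·4 = 4 | 2·2+2·0 = 4
A: 1·6 = 6 | 2·3+2·0 = 6
J: 1·8 = 8 | 2·1+2·3 = 8
L: 1·8 = 8 | 2·0+2·4 = 8
gcd(1,2,2) = 1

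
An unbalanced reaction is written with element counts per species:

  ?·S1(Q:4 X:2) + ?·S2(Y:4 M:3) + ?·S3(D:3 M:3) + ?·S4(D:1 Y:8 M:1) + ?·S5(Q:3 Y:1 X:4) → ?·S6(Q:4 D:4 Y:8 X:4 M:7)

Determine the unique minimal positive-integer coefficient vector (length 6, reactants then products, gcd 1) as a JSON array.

Coefficients: [2, 5, 6, 2, 4, 5]

Q: 2·4+5·0+6·0+2·0+4·3 = 20 | 5·4 = 20
D: 2·0+5·0+6·3+2·1+4·0 = 20 | 5·4 = 20
Y: 2·0+5·4+6·0+2·8+4·1 = 40 | 5·8 = 40
X: 2·2+5·0+6·0+2·0+4·4 = 20 | 5·4 = 20
M: 2·0+5·3+6·3+2·1+4·0 = 35 | 5·7 = 35
gcd(2,5,6,2,4,5) = 1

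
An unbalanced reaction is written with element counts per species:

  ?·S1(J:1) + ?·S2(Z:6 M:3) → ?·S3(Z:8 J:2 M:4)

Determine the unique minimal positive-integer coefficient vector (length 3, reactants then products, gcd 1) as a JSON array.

Coefficients: [6, 4, 3]

Z: 6·0+4·6 = 24 | 3·8 = 24
J: 6·1+4·0 = 6 | 3·2 = 6
M: 6·0+4·3 = 12 | 3·4 = 12
gcd(6,4,3) = 1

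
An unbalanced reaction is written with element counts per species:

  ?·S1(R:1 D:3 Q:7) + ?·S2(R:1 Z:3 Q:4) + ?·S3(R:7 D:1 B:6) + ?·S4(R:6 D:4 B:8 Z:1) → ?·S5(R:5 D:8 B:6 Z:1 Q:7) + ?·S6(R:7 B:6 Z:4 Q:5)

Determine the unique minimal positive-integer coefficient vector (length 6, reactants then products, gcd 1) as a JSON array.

Coefficients: [5, 5, 1, 6, 5, 4]

R: 5·1+5·1+1·7+6·6 = 53 | 5·5+4·7 = 53
D: 5·3+5·0+1·1+6·4 = 40 | 5·8+4·0 = 40
B: 5·0+5·0+1·6+6·8 = 54 | 5·6+4·6 = 54
Z: 5·0+5·3+1·0+6·1 = 21 | 5·1+4·4 = 21
Q: 5·7+5·4+1·0+6·0 = 55 | 5·7+4·5 = 55
gcd(5,5,1,6,5,4) = 1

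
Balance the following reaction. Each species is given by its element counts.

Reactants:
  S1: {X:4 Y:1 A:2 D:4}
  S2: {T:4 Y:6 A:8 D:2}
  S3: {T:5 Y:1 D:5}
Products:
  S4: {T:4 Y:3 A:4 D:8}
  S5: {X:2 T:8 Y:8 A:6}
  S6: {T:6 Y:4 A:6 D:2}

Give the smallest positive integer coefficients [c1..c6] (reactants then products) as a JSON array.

Coefficients: [1, 6, 6, 5, 2, 3]

X: 1·4+6·0+6·0 = 4 | 5·0+2·2+3·0 = 4
T: 1·0+6·4+6·5 = 54 | 5·4+2·8+3·6 = 54
Y: 1·1+6·6+6·1 = 43 | 5·3+2·8+3·4 = 43
A: 1·2+6·8+6·0 = 50 | 5·4+2·6+3·6 = 50
D: 1·4+6·2+6·5 = 46 | 5·8+2·0+3·2 = 46
gcd(1,6,6,5,2,3) = 1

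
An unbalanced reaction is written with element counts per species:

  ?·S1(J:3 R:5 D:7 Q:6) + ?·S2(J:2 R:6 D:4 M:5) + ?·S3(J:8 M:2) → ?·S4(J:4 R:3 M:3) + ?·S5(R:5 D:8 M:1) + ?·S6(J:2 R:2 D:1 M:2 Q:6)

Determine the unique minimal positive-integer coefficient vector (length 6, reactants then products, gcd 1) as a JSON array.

Coefficients: [4, 6, 1, 6, 6, 4]

J: 4·3+6·2+1·8 = 32 | 6·4+6·0+4·2 = 32
R: 4·5+6·6+1·0 = 56 | 6·3+6·5+4·2 = 56
D: 4·7+6·4+1·0 = 52 | 6·0+6·8+4·1 = 52
M: 4·0+6·5+1·2 = 32 | 6·3+6·1+4·2 = 32
Q: 4·6+6·0+1·0 = 24 | 6·0+6·0+4·6 = 24
gcd(4,6,1,6,6,4) = 1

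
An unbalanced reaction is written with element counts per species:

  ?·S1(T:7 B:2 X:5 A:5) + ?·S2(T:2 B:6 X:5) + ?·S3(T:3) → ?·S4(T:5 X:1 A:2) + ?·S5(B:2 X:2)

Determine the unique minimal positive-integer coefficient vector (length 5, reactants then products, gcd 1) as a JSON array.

Coefficients: [2, 1, 3, 5, 5]

T: 2·7+1·2+3·3 = 25 | 5·5+5·0 = 25
B: 2·2+1·6+3·0 = 10 | 5·0+5·2 = 10
X: 2·5+1·5+3·0 = 15 | 5·1+5·2 = 15
A: 2·5+1·0+3·0 = 10 | 5·2+5·0 = 10
gcd(2,1,3,5,5) = 1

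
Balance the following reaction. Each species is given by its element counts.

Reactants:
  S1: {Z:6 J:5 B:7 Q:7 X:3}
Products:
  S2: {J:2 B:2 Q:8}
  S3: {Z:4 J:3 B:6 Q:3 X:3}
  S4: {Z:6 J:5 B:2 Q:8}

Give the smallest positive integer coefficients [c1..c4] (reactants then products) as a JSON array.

Z: 6·6 = 36 | 1·0+6·4+2·6 = 36
J: 6·5 = 30 | 1·2+6·3+2·5 = 30
B: 6·7 = 42 | 1·2+6·6+2·2 = 42
Q: 6·7 = 42 | 1·8+6·3+2·8 = 42
X: 6·3 = 18 | 1·0+6·3+2·0 = 18
gcd(6,1,6,2) = 1

Coefficients: [6, 1, 6, 2]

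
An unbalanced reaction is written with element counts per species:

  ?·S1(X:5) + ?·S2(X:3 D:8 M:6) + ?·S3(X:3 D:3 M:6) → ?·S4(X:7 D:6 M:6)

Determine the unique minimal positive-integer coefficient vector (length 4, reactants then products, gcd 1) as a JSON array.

X: 4·5+3·3+2·3 = 35 | 5·7 = 35
D: 4·0+3·8+2·3 = 30 | 5·6 = 30
M: 4·0+3·6+2·6 = 30 | 5·6 = 30
gcd(4,3,2,5) = 1

Coefficients: [4, 3, 2, 5]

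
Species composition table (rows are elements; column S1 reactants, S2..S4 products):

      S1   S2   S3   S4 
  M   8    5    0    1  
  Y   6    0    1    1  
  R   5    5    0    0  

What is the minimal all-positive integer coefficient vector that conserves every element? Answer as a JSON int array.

Coefficients: [1, 1, 3, 3]

M: 1·8 = 8 | 1·5+3·0+3·1 = 8
Y: 1·6 = 6 | 1·0+3·1+3·1 = 6
R: 1·5 = 5 | 1·5+3·0+3·0 = 5
gcd(1,1,3,3) = 1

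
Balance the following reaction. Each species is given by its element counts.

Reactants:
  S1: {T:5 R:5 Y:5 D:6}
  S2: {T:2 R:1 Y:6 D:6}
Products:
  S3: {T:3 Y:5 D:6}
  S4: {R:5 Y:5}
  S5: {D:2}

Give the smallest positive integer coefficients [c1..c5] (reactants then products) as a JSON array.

Coefficients: [1, 5, 5, 2, 3]

T: 1·5+5·2 = 15 | 5·3+2·0+3·0 = 15
R: 1·5+5·1 = 10 | 5·0+2·5+3·0 = 10
Y: 1·5+5·6 = 35 | 5·5+2·5+3·0 = 35
D: 1·6+5·6 = 36 | 5·6+2·0+3·2 = 36
gcd(1,5,5,2,3) = 1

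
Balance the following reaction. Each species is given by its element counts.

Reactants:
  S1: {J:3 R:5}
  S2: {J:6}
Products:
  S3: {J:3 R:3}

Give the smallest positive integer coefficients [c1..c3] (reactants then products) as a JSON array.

J: 3·3+1·6 = 15 | 5·3 = 15
R: 3·5+1·0 = 15 | 5·3 = 15
gcd(3,1,5) = 1

Coefficients: [3, 1, 5]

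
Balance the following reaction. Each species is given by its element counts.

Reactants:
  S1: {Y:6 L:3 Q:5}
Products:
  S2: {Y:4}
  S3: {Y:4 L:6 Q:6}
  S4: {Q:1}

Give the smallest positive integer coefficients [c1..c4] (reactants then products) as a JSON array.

Y: 2·6 = 12 | 2·4+1·4+4·0 = 12
L: 2·3 = 6 | 2·0+1·6+4·0 = 6
Q: 2·5 = 10 | 2·0+1·6+4·1 = 10
gcd(2,2,1,4) = 1

Coefficients: [2, 2, 1, 4]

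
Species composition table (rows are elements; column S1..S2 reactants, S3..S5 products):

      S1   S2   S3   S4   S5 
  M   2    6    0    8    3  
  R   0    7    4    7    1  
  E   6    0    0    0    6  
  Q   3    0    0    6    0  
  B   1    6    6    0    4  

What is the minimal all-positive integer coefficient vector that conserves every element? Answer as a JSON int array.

M: 6·2+5·6 = 42 | 2·0+3·8+6·3 = 42
R: 6·0+5·7 = 35 | 2·4+3·7+6·1 = 35
E: 6·6+5·0 = 36 | 2·0+3·0+6·6 = 36
Q: 6·3+5·0 = 18 | 2·0+3·6+6·0 = 18
B: 6·1+5·6 = 36 | 2·6+3·0+6·4 = 36
gcd(6,5,2,3,6) = 1

Coefficients: [6, 5, 2, 3, 6]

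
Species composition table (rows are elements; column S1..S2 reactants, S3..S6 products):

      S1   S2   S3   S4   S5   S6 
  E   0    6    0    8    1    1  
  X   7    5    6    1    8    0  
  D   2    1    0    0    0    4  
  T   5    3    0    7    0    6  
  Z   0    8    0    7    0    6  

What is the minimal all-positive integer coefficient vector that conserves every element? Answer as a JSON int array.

E: 4·0+4·6 = 24 | 1·0+2·8+5·1+3·1 = 24
X: 4·7+4·5 = 48 | 1·6+2·1+5·8+3·0 = 48
D: 4·2+4·1 = 12 | 1·0+2·0+5·0+3·4 = 12
T: 4·5+4·3 = 32 | 1·0+2·7+5·0+3·6 = 32
Z: 4·0+4·8 = 32 | 1·0+2·7+5·0+3·6 = 32
gcd(4,4,1,2,5,3) = 1

Coefficients: [4, 4, 1, 2, 5, 3]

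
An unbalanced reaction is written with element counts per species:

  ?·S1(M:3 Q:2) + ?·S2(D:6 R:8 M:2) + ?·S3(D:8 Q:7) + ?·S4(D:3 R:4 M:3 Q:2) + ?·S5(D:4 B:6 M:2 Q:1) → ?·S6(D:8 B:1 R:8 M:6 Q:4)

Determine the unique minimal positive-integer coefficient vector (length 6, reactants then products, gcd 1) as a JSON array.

D: 6·0+5·6+1·8+2·3+1·4 = 48 | 6·8 = 48
B: 6·0+5·0+1·0+2·0+1·6 = 6 | 6·1 = 6
R: 6·0+5·8+1·0+2·4+1·0 = 48 | 6·8 = 48
M: 6·3+5·2+1·0+2·3+1·2 = 36 | 6·6 = 36
Q: 6·2+5·0+1·7+2·2+1·1 = 24 | 6·4 = 24
gcd(6,5,1,2,1,6) = 1

Coefficients: [6, 5, 1, 2, 1, 6]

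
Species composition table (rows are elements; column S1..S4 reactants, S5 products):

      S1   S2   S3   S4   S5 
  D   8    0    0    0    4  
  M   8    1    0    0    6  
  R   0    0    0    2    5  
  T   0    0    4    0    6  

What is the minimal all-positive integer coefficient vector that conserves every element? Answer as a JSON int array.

Coefficients: [1, 4, 3, 5, 2]

D: 1·8+4·0+3·0+5·0 = 8 | 2·4 = 8
M: 1·8+4·1+3·0+5·0 = 12 | 2·6 = 12
R: 1·0+4·0+3·0+5·2 = 10 | 2·5 = 10
T: 1·0+4·0+3·4+5·0 = 12 | 2·6 = 12
gcd(1,4,3,5,2) = 1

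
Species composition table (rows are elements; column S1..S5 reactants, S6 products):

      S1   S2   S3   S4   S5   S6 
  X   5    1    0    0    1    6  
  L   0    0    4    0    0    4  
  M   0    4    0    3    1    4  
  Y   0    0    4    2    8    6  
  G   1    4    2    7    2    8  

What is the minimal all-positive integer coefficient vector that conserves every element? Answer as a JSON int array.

X: 5·5+4·1+5·0+1·0+1·1 = 30 | 5·6 = 30
L: 5·0+4·0+5·4+1·0+1·0 = 20 | 5·4 = 20
M: 5·0+4·4+5·0+1·3+1·1 = 20 | 5·4 = 20
Y: 5·0+4·0+5·4+1·2+1·8 = 30 | 5·6 = 30
G: 5·1+4·4+5·2+1·7+1·2 = 40 | 5·8 = 40
gcd(5,4,5,1,1,5) = 1

Coefficients: [5, 4, 5, 1, 1, 5]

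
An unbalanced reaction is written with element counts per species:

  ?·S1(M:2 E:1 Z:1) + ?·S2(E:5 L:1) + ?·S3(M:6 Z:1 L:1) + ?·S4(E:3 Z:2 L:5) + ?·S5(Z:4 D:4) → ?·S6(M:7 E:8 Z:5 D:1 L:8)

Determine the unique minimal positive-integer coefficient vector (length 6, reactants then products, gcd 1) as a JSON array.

Coefficients: [2, 3, 4, 5, 1, 4]

M: 2·2+3·0+4·6+5·0+1·0 = 28 | 4·7 = 28
E: 2·1+3·5+4·0+5·3+1·0 = 32 | 4·8 = 32
Z: 2·1+3·0+4·1+5·2+1·4 = 20 | 4·5 = 20
D: 2·0+3·0+4·0+5·0+1·4 = 4 | 4·1 = 4
L: 2·0+3·1+4·1+5·5+1·0 = 32 | 4·8 = 32
gcd(2,3,4,5,1,4) = 1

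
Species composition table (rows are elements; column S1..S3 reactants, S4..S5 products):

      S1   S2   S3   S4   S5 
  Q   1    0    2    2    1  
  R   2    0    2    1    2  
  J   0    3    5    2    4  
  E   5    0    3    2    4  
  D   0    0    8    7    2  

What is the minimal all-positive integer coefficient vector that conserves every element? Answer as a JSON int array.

Coefficients: [3, 3, 3, 2, 5]

Q: 3·1+3·0+3·2 = 9 | 2·2+5·1 = 9
R: 3·2+3·0+3·2 = 12 | 2·1+5·2 = 12
J: 3·0+3·3+3·5 = 24 | 2·2+5·4 = 24
E: 3·5+3·0+3·3 = 24 | 2·2+5·4 = 24
D: 3·0+3·0+3·8 = 24 | 2·7+5·2 = 24
gcd(3,3,3,2,5) = 1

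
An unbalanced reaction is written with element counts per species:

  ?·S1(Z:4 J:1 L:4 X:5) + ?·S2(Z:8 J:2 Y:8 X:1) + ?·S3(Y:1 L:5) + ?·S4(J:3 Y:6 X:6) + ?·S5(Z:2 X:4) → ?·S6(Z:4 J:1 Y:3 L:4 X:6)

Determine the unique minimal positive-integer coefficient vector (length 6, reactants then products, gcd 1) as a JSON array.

Coefficients: [1, 1, 4, 1, 6, 6]

Z: 1·4+1·8+4·0+1·0+6·2 = 24 | 6·4 = 24
J: 1·1+1·2+4·0+1·3+6·0 = 6 | 6·1 = 6
Y: 1·0+1·8+4·1+1·6+6·0 = 18 | 6·3 = 18
L: 1·4+1·0+4·5+1·0+6·0 = 24 | 6·4 = 24
X: 1·5+1·1+4·0+1·6+6·4 = 36 | 6·6 = 36
gcd(1,1,4,1,6,6) = 1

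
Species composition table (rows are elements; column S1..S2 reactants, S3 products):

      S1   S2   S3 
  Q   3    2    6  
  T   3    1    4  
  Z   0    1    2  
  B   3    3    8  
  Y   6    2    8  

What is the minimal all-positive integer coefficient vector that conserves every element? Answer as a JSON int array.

Coefficients: [2, 6, 3]

Q: 2·3+6·2 = 18 | 3·6 = 18
T: 2·3+6·1 = 12 | 3·4 = 12
Z: 2·0+6·1 = 6 | 3·2 = 6
B: 2·3+6·3 = 24 | 3·8 = 24
Y: 2·6+6·2 = 24 | 3·8 = 24
gcd(2,6,3) = 1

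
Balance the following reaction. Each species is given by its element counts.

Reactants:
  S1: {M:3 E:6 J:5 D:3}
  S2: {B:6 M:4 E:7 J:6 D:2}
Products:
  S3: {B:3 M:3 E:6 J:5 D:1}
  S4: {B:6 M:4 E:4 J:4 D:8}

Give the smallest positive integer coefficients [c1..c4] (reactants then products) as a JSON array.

B: 2·0+4·6 = 24 | 6·3+1·6 = 24
M: 2·3+4·4 = 22 | 6·3+1·4 = 22
E: 2·6+4·7 = 40 | 6·6+1·4 = 40
J: 2·5+4·6 = 34 | 6·5+1·4 = 34
D: 2·3+4·2 = 14 | 6·1+1·8 = 14
gcd(2,4,6,1) = 1

Coefficients: [2, 4, 6, 1]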